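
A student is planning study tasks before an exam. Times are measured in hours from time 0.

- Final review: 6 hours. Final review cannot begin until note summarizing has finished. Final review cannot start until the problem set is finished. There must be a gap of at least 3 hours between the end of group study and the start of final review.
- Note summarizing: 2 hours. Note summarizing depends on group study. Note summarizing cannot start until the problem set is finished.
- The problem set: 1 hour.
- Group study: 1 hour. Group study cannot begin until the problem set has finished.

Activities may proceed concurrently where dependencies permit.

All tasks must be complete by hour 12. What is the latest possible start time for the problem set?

1

Nothing follows final review; the deadline of hour 12 is its only limit. It must start by 12 − 6 = hour 6.
Note summarizing feeds into final review (must start by hour 6); so note summarizing must finish by hour 6 and therefore start by hour 4.
Group study must finish in time for note summarizing (must start by hour 4); final review (must start by hour 6, minus 3-hour gap → hour 3). The tightest is hour 3, so group study must start by 3 − 1 = hour 2.
The problem set feeds group study (must start by hour 2); note summarizing (must start by hour 4); final review (must start by hour 6). Taking the minimum, the problem set must finish by hour 2 and start by 2 − 1 = hour 1.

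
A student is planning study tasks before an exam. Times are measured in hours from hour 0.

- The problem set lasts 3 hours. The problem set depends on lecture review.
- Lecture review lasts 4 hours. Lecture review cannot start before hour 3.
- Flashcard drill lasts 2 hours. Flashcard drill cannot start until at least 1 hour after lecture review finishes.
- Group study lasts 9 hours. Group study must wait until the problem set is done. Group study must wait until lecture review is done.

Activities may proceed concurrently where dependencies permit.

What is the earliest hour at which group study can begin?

After its own release at hour 3, lecture review can start at hour 3 and finishes at hour 7.
The problem set waits on lecture review (finishes hour 7), so it starts at hour 7 and finishes at 7 + 3 = hour 10.
Group study waits on the problem set (finishes hour 10); lecture review (finishes hour 7). The latest of these is hour 10, which is the earliest group study can start.

10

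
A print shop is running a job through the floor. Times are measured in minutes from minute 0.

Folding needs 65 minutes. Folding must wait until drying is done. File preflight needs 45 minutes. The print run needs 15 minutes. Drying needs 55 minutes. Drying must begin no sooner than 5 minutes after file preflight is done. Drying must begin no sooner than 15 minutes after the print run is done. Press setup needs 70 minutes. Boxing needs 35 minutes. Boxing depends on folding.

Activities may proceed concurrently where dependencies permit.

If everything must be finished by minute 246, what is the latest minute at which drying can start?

91

Nothing follows boxing; the deadline of minute 246 is its only limit. It must start by 246 − 35 = minute 211.
Folding must finish before boxing (must start by minute 211). With a 65-minute duration, folding must start by 211 − 65 = minute 146.
Since folding (must start by minute 146) depends on it, drying must finish by minute 146. Backing off its 55-minute duration gives a latest start of minute 91.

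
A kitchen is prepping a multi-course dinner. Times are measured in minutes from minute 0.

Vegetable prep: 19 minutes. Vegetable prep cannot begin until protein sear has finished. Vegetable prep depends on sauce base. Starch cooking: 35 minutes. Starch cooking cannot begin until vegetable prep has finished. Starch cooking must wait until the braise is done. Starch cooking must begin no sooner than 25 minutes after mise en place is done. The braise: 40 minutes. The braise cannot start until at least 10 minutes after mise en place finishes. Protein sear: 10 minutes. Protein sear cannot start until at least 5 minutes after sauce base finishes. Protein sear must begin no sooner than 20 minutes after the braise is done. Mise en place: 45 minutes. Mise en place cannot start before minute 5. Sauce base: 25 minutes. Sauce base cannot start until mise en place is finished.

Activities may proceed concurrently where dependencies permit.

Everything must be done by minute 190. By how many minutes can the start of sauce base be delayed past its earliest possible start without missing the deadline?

46

Mise en place waits on its own release at minute 5, so it starts at minute 5 and finishes at 5 + 45 = minute 50.
After mise en place (finishes minute 50), sauce base can start at minute 50 and finishes at minute 75.

Working backward from the deadline:
Nothing follows starch cooking; the deadline of minute 190 is its only limit. It must start by 190 − 35 = minute 155.
Since starch cooking (must start by minute 155) depends on it, vegetable prep must finish by minute 155. Backing off its 19-minute duration gives a latest start of minute 136.
Protein sear has to be done before vegetable prep (must start by minute 136). That means finishing by minute 136, i.e. starting by 136 − 10 = minute 126.
For sauce base: protein sear (must start by minute 126, minus 5-minute gap → minute 121); vegetable prep (must start by minute 136). The most restrictive is minute 121; with a 25-minute duration, sauce base must start by minute 96.
So sauce base can start as early as minute 50 and as late as minute 96, giving 96 − 50 = 46 minutes of slack.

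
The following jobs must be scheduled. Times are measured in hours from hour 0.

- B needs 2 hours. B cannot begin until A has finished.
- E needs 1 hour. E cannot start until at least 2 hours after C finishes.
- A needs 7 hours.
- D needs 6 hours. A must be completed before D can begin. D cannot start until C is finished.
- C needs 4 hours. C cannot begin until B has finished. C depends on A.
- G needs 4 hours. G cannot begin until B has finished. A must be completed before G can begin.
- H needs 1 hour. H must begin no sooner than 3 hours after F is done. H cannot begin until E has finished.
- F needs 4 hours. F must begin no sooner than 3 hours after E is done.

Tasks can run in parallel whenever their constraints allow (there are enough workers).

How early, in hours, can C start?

Nothing blocks A, so it runs from hour 0 to hour 7.
B waits on A (finishes hour 7), so it starts at hour 7 and finishes at 7 + 2 = hour 9.
C waits on B (finishes hour 9); A (finishes hour 7). The latest of these is hour 9, which is the earliest C can start.

9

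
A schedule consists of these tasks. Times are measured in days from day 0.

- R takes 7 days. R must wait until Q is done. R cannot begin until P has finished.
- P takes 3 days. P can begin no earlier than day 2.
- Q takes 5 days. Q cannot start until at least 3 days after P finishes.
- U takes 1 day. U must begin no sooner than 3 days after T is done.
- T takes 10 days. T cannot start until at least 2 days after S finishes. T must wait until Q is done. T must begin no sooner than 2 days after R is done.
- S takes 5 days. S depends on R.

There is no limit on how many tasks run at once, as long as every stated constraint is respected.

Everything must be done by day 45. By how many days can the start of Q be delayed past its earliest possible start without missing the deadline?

4

After its own release at day 2, P can start at day 2 and finishes at day 5.
After P (finishes day 5, plus 3-day gap → day 8), Q can start at day 8 and finishes at day 13.

Working backward from the deadline:
Nothing follows U; the deadline of day 45 is its only limit. It must start by 45 − 1 = day 44.
Since U (must start by day 44, minus 3-day gap → day 41) depends on it, T must finish by day 41. Backing off its 10-day duration gives a latest start of day 31.
S must finish before T (must start by day 31, minus 2-day gap → day 29). With a 5-day duration, S must start by 29 − 5 = day 24.
R must finish in time for S (must start by day 24); T (must start by day 31, minus 2-day gap → day 29). The tightest is day 24, so R must start by 24 − 7 = day 17.
Q has several dependents: R (must start by day 17); T (must start by day 31). The earliest of those limits is day 17, so Q must start by 17 − 5 = day 12.
So Q can start as early as day 8 and as late as day 12, giving 12 − 8 = 4 days of slack.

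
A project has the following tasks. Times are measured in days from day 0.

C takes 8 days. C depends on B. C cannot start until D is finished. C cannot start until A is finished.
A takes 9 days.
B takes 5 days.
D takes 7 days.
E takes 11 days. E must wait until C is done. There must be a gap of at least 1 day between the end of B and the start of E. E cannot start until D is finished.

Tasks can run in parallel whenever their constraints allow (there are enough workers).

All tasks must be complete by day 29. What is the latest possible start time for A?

1

To finish by day 29, E (duration 11) must start no later than day 18.
C feeds into E (must start by day 18); so C must finish by day 18 and therefore start by day 10.
Since C (must start by day 10) depends on it, A must finish by day 10. Backing off its 9-day duration gives a latest start of day 1.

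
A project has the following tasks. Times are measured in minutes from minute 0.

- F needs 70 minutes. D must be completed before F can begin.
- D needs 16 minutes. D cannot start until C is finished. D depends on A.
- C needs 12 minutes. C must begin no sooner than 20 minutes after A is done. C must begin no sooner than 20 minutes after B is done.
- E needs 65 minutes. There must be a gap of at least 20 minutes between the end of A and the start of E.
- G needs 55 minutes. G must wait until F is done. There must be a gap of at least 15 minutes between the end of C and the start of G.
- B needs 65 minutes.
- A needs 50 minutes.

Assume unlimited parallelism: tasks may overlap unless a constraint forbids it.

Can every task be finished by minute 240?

Nothing blocks B, so it runs from minute 0 to minute 65.
A has no prerequisites, so it starts at minute 0 and finishes at minute 50.
After A (finishes minute 50, plus 20-minute gap → minute 70), E can start at minute 70 and finishes at minute 135.
C has to wait for A (finishes minute 50, plus 20-minute gap → minute 70); B (finishes minute 65, plus 20-minute gap → minute 85). The latest of these is minute 85, so C runs minute 85 to 85 + 12 = minute 97.
D needs all of C (finishes minute 97); A (finishes minute 50). That puts its earliest start at minute 97; it finishes at 97 + 16 = minute 113.
F cannot begin until D (finishes minute 113). It runs from minute 113 to 113 + 70 = minute 183.
For G: F (finishes minute 183); C (finishes minute 97, plus 15-minute gap → minute 112). Taking the maximum gives a start of minute 183, and it finishes at 183 + 55 = minute 238.
Every task is finished by minute 238, which is no later than the deadline of 240, so the schedule is feasible.

Yes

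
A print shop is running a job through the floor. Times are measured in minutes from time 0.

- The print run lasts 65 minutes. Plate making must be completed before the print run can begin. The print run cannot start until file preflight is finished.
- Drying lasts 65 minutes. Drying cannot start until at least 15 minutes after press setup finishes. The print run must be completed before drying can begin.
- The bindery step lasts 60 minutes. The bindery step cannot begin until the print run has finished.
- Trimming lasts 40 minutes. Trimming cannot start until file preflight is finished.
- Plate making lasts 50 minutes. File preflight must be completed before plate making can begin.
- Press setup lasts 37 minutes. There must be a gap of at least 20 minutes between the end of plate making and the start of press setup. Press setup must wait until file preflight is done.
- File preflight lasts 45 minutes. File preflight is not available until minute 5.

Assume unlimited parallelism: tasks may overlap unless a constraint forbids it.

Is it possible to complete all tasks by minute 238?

After its own release at minute 5, file preflight can start at minute 5 and finishes at minute 50.
Trimming cannot begin until file preflight (finishes minute 50). It runs from minute 50 to 50 + 40 = minute 90.
After file preflight (finishes minute 50), plate making can start at minute 50 and finishes at minute 100.
The print run has to wait for plate making (finishes minute 100); file preflight (finishes minute 50). The latest of these is minute 100, so the print run runs minute 100 to 100 + 65 = minute 165.
After the print run (finishes minute 165), the bindery step can start at minute 165 and finishes at minute 225.
Press setup needs all of plate making (finishes minute 100, plus 20-minute gap → minute 120); file preflight (finishes minute 50). That puts its earliest start at minute 120; it finishes at 120 + 37 = minute 157.
Drying cannot start until press setup (finishes minute 157, plus 15-minute gap → minute 172); the print run (finishes minute 165). The controlling bound is minute 172, so drying finishes at 172 + 65 = minute 237.
Every task is finished by minute 237, which is no later than the deadline of 238, so the schedule is feasible.

Yes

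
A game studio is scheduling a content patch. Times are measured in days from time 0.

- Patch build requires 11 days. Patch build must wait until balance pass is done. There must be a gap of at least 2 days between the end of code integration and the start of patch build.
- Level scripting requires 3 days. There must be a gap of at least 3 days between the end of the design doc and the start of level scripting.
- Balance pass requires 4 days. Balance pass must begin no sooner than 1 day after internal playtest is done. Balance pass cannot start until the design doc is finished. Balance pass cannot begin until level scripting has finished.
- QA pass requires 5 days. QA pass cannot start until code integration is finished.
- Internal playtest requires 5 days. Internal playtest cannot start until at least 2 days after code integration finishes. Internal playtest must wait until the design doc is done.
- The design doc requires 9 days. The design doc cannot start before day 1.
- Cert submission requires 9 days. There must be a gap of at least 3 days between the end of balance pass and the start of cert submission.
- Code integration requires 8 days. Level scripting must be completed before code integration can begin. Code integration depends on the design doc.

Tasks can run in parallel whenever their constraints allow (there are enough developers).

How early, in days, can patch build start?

After its own release at day 1, the design doc can start at day 1 and finishes at day 10.
Level scripting cannot begin until the design doc (finishes day 10, plus 3-day gap → day 13). It runs from day 13 to 13 + 3 = day 16.
Code integration needs all of level scripting (finishes day 16); the design doc (finishes day 10). That puts its earliest start at day 16; it finishes at 16 + 8 = day 24.
For internal playtest: code integration (finishes day 24, plus 2-day gap → day 26); the design doc (finishes day 10). Taking the maximum gives a start of day 26, and it finishes at 26 + 5 = day 31.
Balance pass cannot start until internal playtest (finishes day 31, plus 1-day gap → day 32); the design doc (finishes day 10); level scripting (finishes day 16). The controlling bound is day 32, so balance pass finishes at 32 + 4 = day 36.
Patch build waits on balance pass (finishes day 36); code integration (finishes day 24, plus 2-day gap → day 26). The latest of these is day 36, which is the earliest patch build can start.

36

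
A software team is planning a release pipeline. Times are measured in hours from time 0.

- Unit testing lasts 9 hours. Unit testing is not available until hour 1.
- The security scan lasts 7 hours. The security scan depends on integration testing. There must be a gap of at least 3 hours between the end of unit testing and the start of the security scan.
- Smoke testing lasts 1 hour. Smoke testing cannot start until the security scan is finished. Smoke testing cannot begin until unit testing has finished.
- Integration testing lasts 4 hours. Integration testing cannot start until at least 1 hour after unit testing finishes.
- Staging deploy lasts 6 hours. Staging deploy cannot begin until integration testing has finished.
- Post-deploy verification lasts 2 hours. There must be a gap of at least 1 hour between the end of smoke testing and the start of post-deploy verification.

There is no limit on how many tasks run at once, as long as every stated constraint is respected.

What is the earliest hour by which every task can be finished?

26

Unit testing cannot begin until its own release at hour 1. It runs from hour 1 to 1 + 9 = hour 10.
Integration testing cannot begin until unit testing (finishes hour 10, plus 1-hour gap → hour 11). It runs from hour 11 to 11 + 4 = hour 15.
After integration testing (finishes hour 15), staging deploy can start at hour 15 and finishes at hour 21.
The security scan needs all of integration testing (finishes hour 15); unit testing (finishes hour 10, plus 3-hour gap → hour 13). That puts its earliest start at hour 15; it finishes at 15 + 7 = hour 22.
Smoke testing needs all of the security scan (finishes hour 22); unit testing (finishes hour 10). That puts its earliest start at hour 22; it finishes at 22 + 1 = hour 23.
Post-deploy verification waits on smoke testing (finishes hour 23, plus 1-hour gap → hour 24), so it starts at hour 24 and finishes at 24 + 2 = hour 26.
All tasks are finished once the last one completes. Finish times: Unit testing at 10, Integration testing at 15, The security scan at 22, Staging deploy at 21, Smoke testing at 23, Post-deploy verification at 26. The latest is hour 26.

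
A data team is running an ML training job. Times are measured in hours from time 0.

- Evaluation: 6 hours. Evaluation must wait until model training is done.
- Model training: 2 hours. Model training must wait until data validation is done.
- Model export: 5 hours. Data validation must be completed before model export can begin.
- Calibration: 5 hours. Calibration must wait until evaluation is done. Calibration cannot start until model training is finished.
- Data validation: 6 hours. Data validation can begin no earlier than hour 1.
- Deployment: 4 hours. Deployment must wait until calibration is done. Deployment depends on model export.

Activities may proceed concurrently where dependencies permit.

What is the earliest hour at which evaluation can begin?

9

After its own release at hour 1, data validation can start at hour 1 and finishes at hour 7.
Model training waits on data validation (finishes hour 7), so it starts at hour 7 and finishes at 7 + 2 = hour 9.
Evaluation waits on model training (finishes hour 9), so the earliest it can start is hour 9.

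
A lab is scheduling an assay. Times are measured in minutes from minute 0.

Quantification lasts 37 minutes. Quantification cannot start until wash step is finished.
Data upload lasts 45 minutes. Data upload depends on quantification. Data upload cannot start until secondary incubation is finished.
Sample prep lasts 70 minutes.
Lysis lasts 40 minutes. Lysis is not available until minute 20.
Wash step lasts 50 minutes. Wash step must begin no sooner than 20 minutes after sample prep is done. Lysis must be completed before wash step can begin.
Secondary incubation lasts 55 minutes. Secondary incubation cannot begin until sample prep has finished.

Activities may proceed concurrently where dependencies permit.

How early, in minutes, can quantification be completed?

177

After its own release at minute 20, lysis can start at minute 20 and finishes at minute 60.
Nothing blocks sample prep, so it runs from minute 0 to minute 70.
For wash step: sample prep (finishes minute 70, plus 20-minute gap → minute 90); lysis (finishes minute 60). Taking the maximum gives a start of minute 90, and it finishes at 90 + 50 = minute 140.
Quantification waits on wash step (finishes minute 140), so it starts at minute 140 and finishes at 140 + 37 = minute 177.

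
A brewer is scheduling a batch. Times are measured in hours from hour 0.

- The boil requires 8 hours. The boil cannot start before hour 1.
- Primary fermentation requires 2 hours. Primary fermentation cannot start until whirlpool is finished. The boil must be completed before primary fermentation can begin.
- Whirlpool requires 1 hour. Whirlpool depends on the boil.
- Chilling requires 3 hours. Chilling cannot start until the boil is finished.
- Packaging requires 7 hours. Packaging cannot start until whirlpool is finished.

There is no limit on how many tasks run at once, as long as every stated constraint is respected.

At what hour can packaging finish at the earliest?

17

The boil cannot begin until its own release at hour 1. It runs from hour 1 to 1 + 8 = hour 9.
Whirlpool waits on the boil (finishes hour 9), so it starts at hour 9 and finishes at 9 + 1 = hour 10.
Packaging cannot begin until whirlpool (finishes hour 10). It runs from hour 10 to 10 + 7 = hour 17.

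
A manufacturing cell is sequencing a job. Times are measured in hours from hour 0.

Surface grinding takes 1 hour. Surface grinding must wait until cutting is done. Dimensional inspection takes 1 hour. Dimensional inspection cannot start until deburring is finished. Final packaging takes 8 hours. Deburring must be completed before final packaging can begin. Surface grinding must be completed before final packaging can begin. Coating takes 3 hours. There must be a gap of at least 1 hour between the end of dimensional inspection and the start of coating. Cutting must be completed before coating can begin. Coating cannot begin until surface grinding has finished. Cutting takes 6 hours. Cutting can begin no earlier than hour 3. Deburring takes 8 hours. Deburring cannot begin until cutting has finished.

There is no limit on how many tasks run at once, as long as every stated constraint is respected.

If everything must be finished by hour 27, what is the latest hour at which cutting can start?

To finish by hour 27, coating (duration 3) must start no later than hour 24.
Dimensional inspection must finish before coating (must start by hour 24, minus 1-hour gap → hour 23). With a 1-hour duration, dimensional inspection must start by 23 − 1 = hour 22.
Final packaging has no dependents, so it just needs to finish by hour 27. Starting by 27 − 8 = hour 19 achieves that.
Deburring feeds dimensional inspection (must start by hour 22); final packaging (must start by hour 19). Taking the minimum, deburring must finish by hour 19 and start by 19 − 8 = hour 11.
Surface grinding has several dependents: coating (must start by hour 24); final packaging (must start by hour 19). The earliest of those limits is hour 19, so surface grinding must start by 19 − 1 = hour 18.
Cutting feeds deburring (must start by hour 11); surface grinding (must start by hour 18); coating (must start by hour 24). Taking the minimum, cutting must finish by hour 11 and start by 11 − 6 = hour 5.

5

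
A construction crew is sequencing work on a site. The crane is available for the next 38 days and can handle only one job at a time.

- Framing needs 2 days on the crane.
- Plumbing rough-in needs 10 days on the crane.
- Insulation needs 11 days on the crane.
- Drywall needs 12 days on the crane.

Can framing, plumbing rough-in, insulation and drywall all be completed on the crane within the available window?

Running back to back, the jobs need 2 + 10 + 11 + 12 = 35 days on the crane.
Since 35 ≤ 38, they fit within the window.

Yes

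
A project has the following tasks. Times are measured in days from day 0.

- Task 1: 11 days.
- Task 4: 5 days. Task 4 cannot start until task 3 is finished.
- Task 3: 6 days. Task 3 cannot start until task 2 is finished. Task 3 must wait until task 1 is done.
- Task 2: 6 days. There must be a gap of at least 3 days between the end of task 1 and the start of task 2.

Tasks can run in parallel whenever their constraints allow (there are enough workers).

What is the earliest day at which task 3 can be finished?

Task 1 has no prerequisites, so it starts at day 0 and finishes at day 11.
Task 2 cannot begin until task 1 (finishes day 11, plus 3-day gap → day 14). It runs from day 14 to 14 + 6 = day 20.
Task 3 has to wait for task 2 (finishes day 20); task 1 (finishes day 11). The latest of these is day 20, so task 3 runs day 20 to 20 + 6 = day 26.

26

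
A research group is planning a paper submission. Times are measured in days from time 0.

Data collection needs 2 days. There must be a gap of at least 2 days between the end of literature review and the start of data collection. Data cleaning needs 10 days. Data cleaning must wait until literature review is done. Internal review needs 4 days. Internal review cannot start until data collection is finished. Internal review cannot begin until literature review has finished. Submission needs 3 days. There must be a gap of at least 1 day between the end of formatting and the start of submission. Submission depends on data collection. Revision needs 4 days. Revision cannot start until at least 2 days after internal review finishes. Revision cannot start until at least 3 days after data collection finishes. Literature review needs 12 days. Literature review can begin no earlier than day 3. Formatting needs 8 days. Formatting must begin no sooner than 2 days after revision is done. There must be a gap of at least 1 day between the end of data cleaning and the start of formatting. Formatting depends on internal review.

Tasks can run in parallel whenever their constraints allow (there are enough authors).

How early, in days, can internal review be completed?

23

Literature review cannot begin until its own release at day 3. It runs from day 3 to 3 + 12 = day 15.
Data collection waits on literature review (finishes day 15, plus 2-day gap → day 17), so it starts at day 17 and finishes at 17 + 2 = day 19.
Internal review has to wait for data collection (finishes day 19); literature review (finishes day 15). The latest of these is day 19, so internal review runs day 19 to 19 + 4 = day 23.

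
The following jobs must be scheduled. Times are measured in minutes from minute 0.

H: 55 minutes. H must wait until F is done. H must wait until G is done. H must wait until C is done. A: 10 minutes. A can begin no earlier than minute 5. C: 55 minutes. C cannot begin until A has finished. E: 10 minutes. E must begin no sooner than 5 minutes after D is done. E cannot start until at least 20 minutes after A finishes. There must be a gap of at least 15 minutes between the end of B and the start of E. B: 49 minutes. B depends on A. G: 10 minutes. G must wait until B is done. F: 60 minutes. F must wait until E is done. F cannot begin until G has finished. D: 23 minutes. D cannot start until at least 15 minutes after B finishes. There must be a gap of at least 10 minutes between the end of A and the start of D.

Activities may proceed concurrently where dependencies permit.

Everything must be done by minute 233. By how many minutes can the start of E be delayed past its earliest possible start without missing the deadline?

1

A waits on its own release at minute 5, so it starts at minute 5 and finishes at 5 + 10 = minute 15.
B cannot begin until A (finishes minute 15). It runs from minute 15 to 15 + 49 = minute 64.
For D: B (finishes minute 64, plus 15-minute gap → minute 79); A (finishes minute 15, plus 10-minute gap → minute 25). Taking the maximum gives a start of minute 79, and it finishes at 79 + 23 = minute 102.
E has to wait for D (finishes minute 102, plus 5-minute gap → minute 107); A (finishes minute 15, plus 20-minute gap → minute 35); B (finishes minute 64, plus 15-minute gap → minute 79). The latest of these is minute 107, so E runs minute 107 to 107 + 10 = minute 117.

Working backward from the deadline:
Nothing follows H; the deadline of minute 233 is its only limit. It must start by 233 − 55 = minute 178.
F has to be done before H (must start by minute 178). That means finishing by minute 178, i.e. starting by 178 − 60 = minute 118.
E must finish before F (must start by minute 118). With a 10-minute duration, E must start by 118 − 10 = minute 108.
So E can start as early as minute 107 and as late as minute 108, giving 108 − 107 = 1 minute of slack.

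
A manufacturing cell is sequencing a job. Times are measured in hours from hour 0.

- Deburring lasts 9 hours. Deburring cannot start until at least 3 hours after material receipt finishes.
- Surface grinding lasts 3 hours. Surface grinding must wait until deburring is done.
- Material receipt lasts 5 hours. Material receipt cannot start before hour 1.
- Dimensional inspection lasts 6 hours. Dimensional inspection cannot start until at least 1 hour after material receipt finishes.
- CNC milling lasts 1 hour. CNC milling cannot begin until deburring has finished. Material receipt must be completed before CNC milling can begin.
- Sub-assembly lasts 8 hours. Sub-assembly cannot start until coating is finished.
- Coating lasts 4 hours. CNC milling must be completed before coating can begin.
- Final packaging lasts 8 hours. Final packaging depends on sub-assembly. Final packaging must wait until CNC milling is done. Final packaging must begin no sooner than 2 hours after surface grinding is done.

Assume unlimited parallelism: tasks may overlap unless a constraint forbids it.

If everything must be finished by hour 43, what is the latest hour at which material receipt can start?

Final packaging has no dependents, so it just needs to finish by hour 43. Starting by 43 − 8 = hour 35 achieves that.
Sub-assembly has to be done before final packaging (must start by hour 35). That means finishing by hour 35, i.e. starting by 35 − 8 = hour 27.
Since sub-assembly (must start by hour 27) depends on it, coating must finish by hour 27. Backing off its 4-hour duration gives a latest start of hour 23.
CNC milling feeds coating (must start by hour 23); final packaging (must start by hour 35). Taking the minimum, CNC milling must finish by hour 23 and start by 23 − 1 = hour 22.
Surface grinding has to be done before final packaging (must start by hour 35, minus 2-hour gap → hour 33). That means finishing by hour 33, i.e. starting by 33 − 3 = hour 30.
For deburring: CNC milling (must start by hour 22); surface grinding (must start by hour 30). The most restrictive is hour 22; with a 9-hour duration, deburring must start by hour 13.
Dimensional inspection has no dependents, so it just needs to finish by hour 43. Starting by 43 − 6 = hour 37 achieves that.
Material receipt has several dependents: deburring (must start by hour 13, minus 3-hour gap → hour 10); CNC milling (must start by hour 22); dimensional inspection (must start by hour 37, minus 1-hour gap → hour 36). The earliest of those limits is hour 10, so material receipt must start by 10 − 5 = hour 5.

5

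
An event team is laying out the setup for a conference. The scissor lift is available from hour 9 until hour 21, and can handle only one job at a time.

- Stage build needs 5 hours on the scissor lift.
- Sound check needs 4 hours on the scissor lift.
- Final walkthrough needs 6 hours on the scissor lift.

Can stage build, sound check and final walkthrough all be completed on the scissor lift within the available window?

The scissor lift window is 21 − 9 = 12 hours.
Running back to back, the jobs need 5 + 4 + 6 = 15 hours on the scissor lift.
Since 15 > 12, they cannot all fit.

No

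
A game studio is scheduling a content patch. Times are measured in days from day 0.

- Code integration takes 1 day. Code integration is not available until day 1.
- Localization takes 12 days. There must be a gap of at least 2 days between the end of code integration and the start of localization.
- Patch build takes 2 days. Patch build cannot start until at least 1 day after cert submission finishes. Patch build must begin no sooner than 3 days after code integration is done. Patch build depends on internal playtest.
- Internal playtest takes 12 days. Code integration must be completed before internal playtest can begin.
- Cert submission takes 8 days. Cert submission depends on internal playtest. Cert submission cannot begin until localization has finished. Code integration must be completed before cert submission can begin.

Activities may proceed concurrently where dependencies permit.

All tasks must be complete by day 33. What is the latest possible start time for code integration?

7

To finish by day 33, patch build (duration 2) must start no later than day 31.
Cert submission feeds into patch build (must start by day 31, minus 1-day gap → day 30); so cert submission must finish by day 30 and therefore start by day 22.
Internal playtest feeds cert submission (must start by day 22); patch build (must start by day 31). Taking the minimum, internal playtest must finish by day 22 and start by 22 − 12 = day 10.
Localization feeds into cert submission (must start by day 22); so localization must finish by day 22 and therefore start by day 10.
For code integration: internal playtest (must start by day 10); localization (must start by day 10, minus 2-day gap → day 8); cert submission (must start by day 22); patch build (must start by day 31, minus 3-day gap → day 28). The most restrictive is day 8; with a 1-day duration, code integration must start by day 7.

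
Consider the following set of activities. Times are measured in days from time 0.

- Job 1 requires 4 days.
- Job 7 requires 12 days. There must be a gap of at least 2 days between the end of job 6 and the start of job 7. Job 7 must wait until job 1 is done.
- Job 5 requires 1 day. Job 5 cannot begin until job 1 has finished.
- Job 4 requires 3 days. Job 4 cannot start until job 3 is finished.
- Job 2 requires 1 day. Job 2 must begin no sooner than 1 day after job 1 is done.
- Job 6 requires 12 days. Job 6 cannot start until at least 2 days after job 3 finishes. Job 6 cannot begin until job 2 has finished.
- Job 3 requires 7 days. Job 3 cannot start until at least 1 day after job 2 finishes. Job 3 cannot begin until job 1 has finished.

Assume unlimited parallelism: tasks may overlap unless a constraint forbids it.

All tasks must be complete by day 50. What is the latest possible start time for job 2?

13

Job 4 must finish by day 50; it takes 3 days, so it must start by 50 − 3 = day 47.
Job 7 has no dependents, so it just needs to finish by day 50. Starting by 50 − 12 = day 38 achieves that.
Job 6 has to be done before job 7 (must start by day 38, minus 2-day gap → day 36). That means finishing by day 36, i.e. starting by 36 − 12 = day 24.
Job 3 has several dependents: job 4 (must start by day 47); job 6 (must start by day 24, minus 2-day gap → day 22). The earliest of those limits is day 22, so job 3 must start by 22 − 7 = day 15.
Job 2 feeds job 3 (must start by day 15, minus 1-day gap → day 14); job 6 (must start by day 24). Taking the minimum, job 2 must finish by day 14 and start by 14 − 1 = day 13.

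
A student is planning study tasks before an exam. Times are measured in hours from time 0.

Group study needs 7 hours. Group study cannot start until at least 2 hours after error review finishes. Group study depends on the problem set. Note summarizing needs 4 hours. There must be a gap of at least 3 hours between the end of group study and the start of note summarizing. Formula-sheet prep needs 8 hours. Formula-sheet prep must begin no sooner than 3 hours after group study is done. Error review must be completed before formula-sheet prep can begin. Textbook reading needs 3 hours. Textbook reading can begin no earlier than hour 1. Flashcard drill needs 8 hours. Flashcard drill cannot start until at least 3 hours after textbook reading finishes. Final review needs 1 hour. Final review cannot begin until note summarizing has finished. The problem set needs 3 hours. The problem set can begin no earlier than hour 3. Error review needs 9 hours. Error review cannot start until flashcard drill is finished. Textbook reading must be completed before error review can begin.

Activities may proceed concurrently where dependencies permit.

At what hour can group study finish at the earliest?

The problem set waits on its own release at hour 3, so it starts at hour 3 and finishes at 3 + 3 = hour 6.
After its own release at hour 1, textbook reading can start at hour 1 and finishes at hour 4.
After textbook reading (finishes hour 4, plus 3-hour gap → hour 7), flashcard drill can start at hour 7 and finishes at hour 15.
Error review has to wait for flashcard drill (finishes hour 15); textbook reading (finishes hour 4). The latest of these is hour 15, so error review runs hour 15 to 15 + 9 = hour 24.
Group study needs all of error review (finishes hour 24, plus 2-hour gap → hour 26); the problem set (finishes hour 6). That puts its earliest start at hour 26; it finishes at 26 + 7 = hour 33.

33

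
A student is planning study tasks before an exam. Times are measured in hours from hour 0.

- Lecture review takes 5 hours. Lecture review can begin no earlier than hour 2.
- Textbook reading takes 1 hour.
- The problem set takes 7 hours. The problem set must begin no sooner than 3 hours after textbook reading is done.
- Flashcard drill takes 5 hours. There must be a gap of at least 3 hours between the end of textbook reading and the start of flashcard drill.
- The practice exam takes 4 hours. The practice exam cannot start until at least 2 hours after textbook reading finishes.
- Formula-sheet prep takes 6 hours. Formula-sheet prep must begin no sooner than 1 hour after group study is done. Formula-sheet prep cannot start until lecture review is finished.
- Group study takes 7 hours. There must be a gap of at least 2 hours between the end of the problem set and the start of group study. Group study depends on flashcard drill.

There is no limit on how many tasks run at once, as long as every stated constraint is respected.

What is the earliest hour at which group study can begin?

Nothing blocks textbook reading, so it runs from hour 0 to hour 1.
Flashcard drill cannot begin until textbook reading (finishes hour 1, plus 3-hour gap → hour 4). It runs from hour 4 to 4 + 5 = hour 9.
The problem set cannot begin until textbook reading (finishes hour 1, plus 3-hour gap → hour 4). It runs from hour 4 to 4 + 7 = hour 11.
Group study waits on the problem set (finishes hour 11, plus 2-hour gap → hour 13); flashcard drill (finishes hour 9). The latest of these is hour 13, which is the earliest group study can start.

13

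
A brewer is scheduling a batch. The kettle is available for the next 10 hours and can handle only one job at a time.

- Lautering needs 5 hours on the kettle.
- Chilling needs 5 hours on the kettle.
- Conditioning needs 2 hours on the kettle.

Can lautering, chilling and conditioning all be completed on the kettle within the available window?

No

Running back to back, the jobs need 5 + 5 + 2 = 12 hours on the kettle.
Since 12 > 10, they cannot all fit.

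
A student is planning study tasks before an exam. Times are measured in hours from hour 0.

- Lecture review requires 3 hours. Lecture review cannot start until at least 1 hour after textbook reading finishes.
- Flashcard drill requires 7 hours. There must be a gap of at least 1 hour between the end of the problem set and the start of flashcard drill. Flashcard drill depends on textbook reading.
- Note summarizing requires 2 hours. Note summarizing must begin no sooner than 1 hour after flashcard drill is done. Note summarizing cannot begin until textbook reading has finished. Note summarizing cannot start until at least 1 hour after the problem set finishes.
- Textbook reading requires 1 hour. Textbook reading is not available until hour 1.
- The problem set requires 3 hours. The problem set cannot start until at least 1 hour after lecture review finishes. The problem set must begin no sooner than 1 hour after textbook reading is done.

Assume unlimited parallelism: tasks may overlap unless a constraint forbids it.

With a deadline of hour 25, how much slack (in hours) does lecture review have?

4

Textbook reading cannot begin until its own release at hour 1. It runs from hour 1 to 1 + 1 = hour 2.
After textbook reading (finishes hour 2, plus 1-hour gap → hour 3), lecture review can start at hour 3 and finishes at hour 6.

Working backward from the deadline:
To finish by hour 25, note summarizing (duration 2) must start no later than hour 23.
Flashcard drill has to be done before note summarizing (must start by hour 23, minus 1-hour gap → hour 22). That means finishing by hour 22, i.e. starting by 22 − 7 = hour 15.
The problem set must finish in time for flashcard drill (must start by hour 15, minus 1-hour gap → hour 14); note summarizing (must start by hour 23, minus 1-hour gap → hour 22). The tightest is hour 14, so the problem set must start by 14 − 3 = hour 11.
Lecture review feeds into the problem set (must start by hour 11, minus 1-hour gap → hour 10); so lecture review must finish by hour 10 and therefore start by hour 7.
So lecture review can start as early as hour 3 and as late as hour 7, giving 7 − 3 = 4 hours of slack.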